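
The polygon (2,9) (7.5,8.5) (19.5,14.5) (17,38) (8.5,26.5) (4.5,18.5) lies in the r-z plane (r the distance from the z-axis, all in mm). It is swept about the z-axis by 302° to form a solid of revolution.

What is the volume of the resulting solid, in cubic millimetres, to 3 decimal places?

Volume = 17392.634 mm³

Profile (r,z), 6 vertices: (2,9) (7.5,8.5) (19.5,14.5) (17,38) (8.5,26.5) (4.5,18.5)
edge 0: (2,9)→(7.5,8.5)  cross = 2·8.5 − 7.5·9 = -50.5000; (r_i+r_j)·cross = 9.5·-50.5000 = -479.7500
edge 1: (7.5,8.5)→(19.5,14.5)  cross = 7.5·14.5 − 19.5·8.5 = -57.0000; (r_i+r_j)·cross = 27·-57.0000 = -1539.0000
edge 2: (19.5,14.5)→(17,38)  cross = 19.5·38 − 17·14.5 = 494.5000; (r_i+r_j)·cross = 36.5·494.5000 = 18049.2500
edge 3: (17,38)→(8.5,26.5)  cross = 17·26.5 − 8.5·38 = 127.5000; (r_i+r_j)·cross = 25.5·127.5000 = 3251.2500
edge 4: (8.5,26.5)→(4.5,18.5)  cross = 8.5·18.5 − 4.5·26.5 = 38.0000; (r_i+r_j)·cross = 13·38.0000 = 494.0000
edge 5: (4.5,18.5)→(2,9)  cross = 4.5·9 − 2·18.5 = 3.5000; (r_i+r_j)·cross = 6.5·3.5000 = 22.7500
Σcross = 556.0000 → A = |Σcross|/2 = 278.0000 mm²
Σ(r_i+r_j)·cross = 19798.5000 → first moment M = |Σ|/6 = 3299.7500
R_c = M/A = 3299.7500/278.0000 = 11.8696 mm
θ = 302° = 5.270894 rad
V = θ·R_c·A = 5.270894·11.8696·278.0000 = 17392.634 mm³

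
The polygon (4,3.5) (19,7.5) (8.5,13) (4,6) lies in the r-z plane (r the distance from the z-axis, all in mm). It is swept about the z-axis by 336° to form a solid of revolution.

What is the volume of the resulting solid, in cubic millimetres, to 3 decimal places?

Volume = 4014.484 mm³

Profile (r,z), 4 vertices: (4,3.5) (19,7.5) (8.5,13) (4,6)
edge 0: (4,3.5)→(19,7.5)  cross = 4·7.5 − 19·3.5 = -36.5000; (r_i+r_j)·cross = 23·-36.5000 = -839.5000
edge 1: (19,7.5)→(8.5,13)  cross = 19·13 − 8.5·7.5 = 183.2500; (r_i+r_j)·cross = 27.5·183.2500 = 5039.3750
edge 2: (8.5,13)→(4,6)  cross = 8.5·6 − 4·13 = -1.0000; (r_i+r_j)·cross = 12.5·-1.0000 = -12.5000
edge 3: (4,6)→(4,3.5)  cross = 4·3.5 − 4·6 = -10.0000; (r_i+r_j)·cross = 8·-10.0000 = -80.0000
Σcross = 135.7500 → A = |Σcross|/2 = 67.8750 mm²
Σ(r_i+r_j)·cross = 4107.3750 → first moment M = |Σ|/6 = 684.5625
R_c = M/A = 684.5625/67.8750 = 10.0856 mm
θ = 336° = 5.864306 rad
V = θ·R_c·A = 5.864306·10.0856·67.8750 = 4014.484 mm³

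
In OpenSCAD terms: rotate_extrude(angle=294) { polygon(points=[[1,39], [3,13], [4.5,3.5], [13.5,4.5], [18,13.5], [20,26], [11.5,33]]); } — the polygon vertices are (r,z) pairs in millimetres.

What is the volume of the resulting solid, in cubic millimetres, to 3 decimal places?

Volume = 22249.713 mm³

Profile (r,z), 7 vertices: (1,39) (3,13) (4.5,3.5) (13.5,4.5) (18,13.5) (20,26) (11.5,33)
edge 0: (1,39)→(3,13)  cross = 1·13 − 3·39 = -104.0000; (r_i+r_j)·cross = 4·-104.0000 = -416.0000
edge 1: (3,13)→(4.5,3.5)  cross = 3·3.5 − 4.5·13 = -48.0000; (r_i+r_j)·cross = 7.5·-48.0000 = -360.0000
edge 2: (4.5,3.5)→(13.5,4.5)  cross = 4.5·4.5 − 13.5·3.5 = -27.0000; (r_i+r_j)·cross = 18·-27.0000 = -486.0000
edge 3: (13.5,4.5)→(18,13.5)  cross = 13.5·13.5 − 18·4.5 = 101.2500; (r_i+r_j)·cross = 31.5·101.2500 = 3189.3750
edge 4: (18,13.5)→(20,26)  cross = 18·26 − 20·13.5 = 198.0000; (r_i+r_j)·cross = 38·198.0000 = 7524.0000
edge 5: (20,26)→(11.5,33)  cross = 20·33 − 11.5·26 = 361.0000; (r_i+r_j)·cross = 31.5·361.0000 = 11371.5000
edge 6: (11.5,33)→(1,39)  cross = 11.5·39 − 1·33 = 415.5000; (r_i+r_j)·cross = 12.5·415.5000 = 5193.7500
Σcross = 896.7500 → A = |Σcross|/2 = 448.3750 mm²
Σ(r_i+r_j)·cross = 26016.6250 → first moment M = |Σ|/6 = 4336.1042
R_c = M/A = 4336.1042/448.3750 = 9.6707 mm
θ = 294° = 5.131268 rad
V = θ·R_c·A = 5.131268·9.6707·448.3750 = 22249.713 mm³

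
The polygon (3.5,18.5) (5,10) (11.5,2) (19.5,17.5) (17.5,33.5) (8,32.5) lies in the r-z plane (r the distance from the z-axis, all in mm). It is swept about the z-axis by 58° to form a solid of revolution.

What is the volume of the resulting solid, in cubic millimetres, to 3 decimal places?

Profile (r,z), 6 vertices: (3.5,18.5) (5,10) (11.5,2) (19.5,17.5) (17.5,33.5) (8,32.5)
edge 0: (3.5,18.5)→(5,10)  cross = 3.5·10 − 5·18.5 = -57.5000; (r_i+r_j)·cross = 8.5·-57.5000 = -488.7500
edge 1: (5,10)→(11.5,2)  cross = 5·2 − 11.5·10 = -105.0000; (r_i+r_j)·cross = 16.5·-105.0000 = -1732.5000
edge 2: (11.5,2)→(19.5,17.5)  cross = 11.5·17.5 − 19.5·2 = 162.2500; (r_i+r_j)·cross = 31·162.2500 = 5029.7500
edge 3: (19.5,17.5)→(17.5,33.5)  cross = 19.5·33.5 − 17.5·17.5 = 347.0000; (r_i+r_j)·cross = 37·347.0000 = 12839.0000
edge 4: (17.5,33.5)→(8,32.5)  cross = 17.5·32.5 − 8·33.5 = 300.7500; (r_i+r_j)·cross = 25.5·300.7500 = 7669.1250
edge 5: (8,32.5)→(3.5,18.5)  cross = 8·18.5 − 3.5·32.5 = 34.2500; (r_i+r_j)·cross = 11.5·34.2500 = 393.8750
Σcross = 681.7500 → A = |Σcross|/2 = 340.8750 mm²
Σ(r_i+r_j)·cross = 23710.5000 → first moment M = |Σ|/6 = 3951.7500
R_c = M/A = 3951.7500/340.8750 = 11.5930 mm
θ = 58° = 1.012291 rad
V = θ·R_c·A = 1.012291·11.5930·340.8750 = 4000.321 mm³

Volume = 4000.321 mm³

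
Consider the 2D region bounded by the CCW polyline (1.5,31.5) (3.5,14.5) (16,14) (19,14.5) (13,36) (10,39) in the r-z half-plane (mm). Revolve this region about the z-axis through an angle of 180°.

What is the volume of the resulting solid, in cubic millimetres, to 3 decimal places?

Volume = 8893.718 mm³

Profile (r,z), 6 vertices: (1.5,31.5) (3.5,14.5) (16,14) (19,14.5) (13,36) (10,39)
edge 0: (1.5,31.5)→(3.5,14.5)  cross = 1.5·14.5 − 3.5·31.5 = -88.5000; (r_i+r_j)·cross = 5·-88.5000 = -442.5000
edge 1: (3.5,14.5)→(16,14)  cross = 3.5·14 − 16·14.5 = -183.0000; (r_i+r_j)·cross = 19.5·-183.0000 = -3568.5000
edge 2: (16,14)→(19,14.5)  cross = 16·14.5 − 19·14 = -34.0000; (r_i+r_j)·cross = 35·-34.0000 = -1190.0000
edge 3: (19,14.5)→(13,36)  cross = 19·36 − 13·14.5 = 495.5000; (r_i+r_j)·cross = 32·495.5000 = 15856.0000
edge 4: (13,36)→(10,39)  cross = 13·39 − 10·36 = 147.0000; (r_i+r_j)·cross = 23·147.0000 = 3381.0000
edge 5: (10,39)→(1.5,31.5)  cross = 10·31.5 − 1.5·39 = 256.5000; (r_i+r_j)·cross = 11.5·256.5000 = 2949.7500
Σcross = 593.5000 → A = |Σcross|/2 = 296.7500 mm²
Σ(r_i+r_j)·cross = 16985.7500 → first moment M = |Σ|/6 = 2830.9583
R_c = M/A = 2830.9583/296.7500 = 9.5399 mm
θ = 180° = 3.141593 rad
V = θ·R_c·A = 3.141593·9.5399·296.7500 = 8893.718 mm³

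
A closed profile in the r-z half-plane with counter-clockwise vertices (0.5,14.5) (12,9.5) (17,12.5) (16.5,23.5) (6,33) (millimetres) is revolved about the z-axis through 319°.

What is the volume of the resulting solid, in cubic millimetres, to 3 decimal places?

Profile (r,z), 5 vertices: (0.5,14.5) (12,9.5) (17,12.5) (16.5,23.5) (6,33)
edge 0: (0.5,14.5)→(12,9.5)  cross = 0.5·9.5 − 12·14.5 = -169.2500; (r_i+r_j)·cross = 12.5·-169.2500 = -2115.6250
edge 1: (12,9.5)→(17,12.5)  cross = 12·12.5 − 17·9.5 = -11.5000; (r_i+r_j)·cross = 29·-11.5000 = -333.5000
edge 2: (17,12.5)→(16.5,23.5)  cross = 17·23.5 − 16.5·12.5 = 193.2500; (r_i+r_j)·cross = 33.5·193.2500 = 6473.8750
edge 3: (16.5,23.5)→(6,33)  cross = 16.5·33 − 6·23.5 = 403.5000; (r_i+r_j)·cross = 22.5·403.5000 = 9078.7500
edge 4: (6,33)→(0.5,14.5)  cross = 6·14.5 − 0.5·33 = 70.5000; (r_i+r_j)·cross = 6.5·70.5000 = 458.2500
Σcross = 486.5000 → A = |Σcross|/2 = 243.2500 mm²
Σ(r_i+r_j)·cross = 13561.7500 → first moment M = |Σ|/6 = 2260.2917
R_c = M/A = 2260.2917/243.2500 = 9.2921 mm
θ = 319° = 5.567600 rad
V = θ·R_c·A = 5.567600·9.2921·243.2500 = 12584.401 mm³

Volume = 12584.401 mm³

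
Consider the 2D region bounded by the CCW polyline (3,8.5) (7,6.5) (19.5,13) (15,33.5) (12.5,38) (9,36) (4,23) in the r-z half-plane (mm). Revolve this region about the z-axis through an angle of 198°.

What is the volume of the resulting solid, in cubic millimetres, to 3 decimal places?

Profile (r,z), 7 vertices: (3,8.5) (7,6.5) (19.5,13) (15,33.5) (12.5,38) (9,36) (4,23)
edge 0: (3,8.5)→(7,6.5)  cross = 3·6.5 − 7·8.5 = -40.0000; (r_i+r_j)·cross = 10·-40.0000 = -400.0000
edge 1: (7,6.5)→(19.5,13)  cross = 7·13 − 19.5·6.5 = -35.7500; (r_i+r_j)·cross = 26.5·-35.7500 = -947.3750
edge 2: (19.5,13)→(15,33.5)  cross = 19.5·33.5 − 15·13 = 458.2500; (r_i+r_j)·cross = 34.5·458.2500 = 15809.6250
edge 3: (15,33.5)→(12.5,38)  cross = 15·38 − 12.5·33.5 = 151.2500; (r_i+r_j)·cross = 27.5·151.2500 = 4159.3750
edge 4: (12.5,38)→(9,36)  cross = 12.5·36 − 9·38 = 108.0000; (r_i+r_j)·cross = 21.5·108.0000 = 2322.0000
edge 5: (9,36)→(4,23)  cross = 9·23 − 4·36 = 63.0000; (r_i+r_j)·cross = 13·63.0000 = 819.0000
edge 6: (4,23)→(3,8.5)  cross = 4·8.5 − 3·23 = -35.0000; (r_i+r_j)·cross = 7·-35.0000 = -245.0000
Σcross = 669.7500 → A = |Σcross|/2 = 334.8750 mm²
Σ(r_i+r_j)·cross = 21517.6250 → first moment M = |Σ|/6 = 3586.2708
R_c = M/A = 3586.2708/334.8750 = 10.7093 mm
θ = 198° = 3.455752 rad
V = θ·R_c·A = 3.455752·10.7093·334.8750 = 12393.262 mm³

Volume = 12393.262 mm³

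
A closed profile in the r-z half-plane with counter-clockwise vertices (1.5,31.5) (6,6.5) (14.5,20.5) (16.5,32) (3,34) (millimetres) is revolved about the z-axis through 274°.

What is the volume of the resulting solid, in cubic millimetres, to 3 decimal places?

Volume = 9888.398 mm³

Profile (r,z), 5 vertices: (1.5,31.5) (6,6.5) (14.5,20.5) (16.5,32) (3,34)
edge 0: (1.5,31.5)→(6,6.5)  cross = 1.5·6.5 − 6·31.5 = -179.2500; (r_i+r_j)·cross = 7.5·-179.2500 = -1344.3750
edge 1: (6,6.5)→(14.5,20.5)  cross = 6·20.5 − 14.5·6.5 = 28.7500; (r_i+r_j)·cross = 20.5·28.7500 = 589.3750
edge 2: (14.5,20.5)→(16.5,32)  cross = 14.5·32 − 16.5·20.5 = 125.7500; (r_i+r_j)·cross = 31·125.7500 = 3898.2500
edge 3: (16.5,32)→(3,34)  cross = 16.5·34 − 3·32 = 465.0000; (r_i+r_j)·cross = 19.5·465.0000 = 9067.5000
edge 4: (3,34)→(1.5,31.5)  cross = 3·31.5 − 1.5·34 = 43.5000; (r_i+r_j)·cross = 4.5·43.5000 = 195.7500
Σcross = 483.7500 → A = |Σcross|/2 = 241.8750 mm²
Σ(r_i+r_j)·cross = 12406.5000 → first moment M = |Σ|/6 = 2067.7500
R_c = M/A = 2067.7500/241.8750 = 8.5488 mm
θ = 274° = 4.782202 rad
V = θ·R_c·A = 4.782202·8.5488·241.8750 = 9888.398 mm³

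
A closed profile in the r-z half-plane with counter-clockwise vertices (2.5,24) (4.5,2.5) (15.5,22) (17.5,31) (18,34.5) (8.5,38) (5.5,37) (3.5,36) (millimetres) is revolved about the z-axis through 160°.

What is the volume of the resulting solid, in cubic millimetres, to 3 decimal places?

Volume = 8228.995 mm³

Profile (r,z), 8 vertices: (2.5,24) (4.5,2.5) (15.5,22) (17.5,31) (18,34.5) (8.5,38) (5.5,37) (3.5,36)
edge 0: (2.5,24)→(4.5,2.5)  cross = 2.5·2.5 − 4.5·24 = -101.7500; (r_i+r_j)·cross = 7·-101.7500 = -712.2500
edge 1: (4.5,2.5)→(15.5,22)  cross = 4.5·22 − 15.5·2.5 = 60.2500; (r_i+r_j)·cross = 20·60.2500 = 1205.0000
edge 2: (15.5,22)→(17.5,31)  cross = 15.5·31 − 17.5·22 = 95.5000; (r_i+r_j)·cross = 33·95.5000 = 3151.5000
edge 3: (17.5,31)→(18,34.5)  cross = 17.5·34.5 − 18·31 = 45.7500; (r_i+r_j)·cross = 35.5·45.7500 = 1624.1250
edge 4: (18,34.5)→(8.5,38)  cross = 18·38 − 8.5·34.5 = 390.7500; (r_i+r_j)·cross = 26.5·390.7500 = 10354.8750
edge 5: (8.5,38)→(5.5,37)  cross = 8.5·37 − 5.5·38 = 105.5000; (r_i+r_j)·cross = 14·105.5000 = 1477.0000
edge 6: (5.5,37)→(3.5,36)  cross = 5.5·36 − 3.5·37 = 68.5000; (r_i+r_j)·cross = 9·68.5000 = 616.5000
edge 7: (3.5,36)→(2.5,24)  cross = 3.5·24 − 2.5·36 = -6.0000; (r_i+r_j)·cross = 6·-6.0000 = -36.0000
Σcross = 658.5000 → A = |Σcross|/2 = 329.2500 mm²
Σ(r_i+r_j)·cross = 17680.7500 → first moment M = |Σ|/6 = 2946.7917
R_c = M/A = 2946.7917/329.2500 = 8.9500 mm
θ = 160° = 2.792527 rad
V = θ·R_c·A = 2.792527·8.9500·329.2500 = 8228.995 mm³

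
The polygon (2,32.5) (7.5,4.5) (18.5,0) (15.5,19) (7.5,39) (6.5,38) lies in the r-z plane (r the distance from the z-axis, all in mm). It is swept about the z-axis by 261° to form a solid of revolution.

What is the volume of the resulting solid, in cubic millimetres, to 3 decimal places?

Volume = 15012.022 mm³

Profile (r,z), 6 vertices: (2,32.5) (7.5,4.5) (18.5,0) (15.5,19) (7.5,39) (6.5,38)
edge 0: (2,32.5)→(7.5,4.5)  cross = 2·4.5 − 7.5·32.5 = -234.7500; (r_i+r_j)·cross = 9.5·-234.7500 = -2230.1250
edge 1: (7.5,4.5)→(18.5,0)  cross = 7.5·0 − 18.5·4.5 = -83.2500; (r_i+r_j)·cross = 26·-83.2500 = -2164.5000
edge 2: (18.5,0)→(15.5,19)  cross = 18.5·19 − 15.5·0 = 351.5000; (r_i+r_j)·cross = 34·351.5000 = 11951.0000
edge 3: (15.5,19)→(7.5,39)  cross = 15.5·39 − 7.5·19 = 462.0000; (r_i+r_j)·cross = 23·462.0000 = 10626.0000
edge 4: (7.5,39)→(6.5,38)  cross = 7.5·38 − 6.5·39 = 31.5000; (r_i+r_j)·cross = 14·31.5000 = 441.0000
edge 5: (6.5,38)→(2,32.5)  cross = 6.5·32.5 − 2·38 = 135.2500; (r_i+r_j)·cross = 8.5·135.2500 = 1149.6250
Σcross = 662.2500 → A = |Σcross|/2 = 331.1250 mm²
Σ(r_i+r_j)·cross = 19773.0000 → first moment M = |Σ|/6 = 3295.5000
R_c = M/A = 3295.5000/331.1250 = 9.9524 mm
θ = 261° = 4.555309 rad
V = θ·R_c·A = 4.555309·9.9524·331.1250 = 15012.022 mm³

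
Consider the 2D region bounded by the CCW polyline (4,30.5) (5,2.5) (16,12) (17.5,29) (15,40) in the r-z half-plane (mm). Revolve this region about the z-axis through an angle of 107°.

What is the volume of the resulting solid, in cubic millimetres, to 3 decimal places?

Volume = 6819.963 mm³

Profile (r,z), 5 vertices: (4,30.5) (5,2.5) (16,12) (17.5,29) (15,40)
edge 0: (4,30.5)→(5,2.5)  cross = 4·2.5 − 5·30.5 = -142.5000; (r_i+r_j)·cross = 9·-142.5000 = -1282.5000
edge 1: (5,2.5)→(16,12)  cross = 5·12 − 16·2.5 = 20.0000; (r_i+r_j)·cross = 21·20.0000 = 420.0000
edge 2: (16,12)→(17.5,29)  cross = 16·29 − 17.5·12 = 254.0000; (r_i+r_j)·cross = 33.5·254.0000 = 8509.0000
edge 3: (17.5,29)→(15,40)  cross = 17.5·40 − 15·29 = 265.0000; (r_i+r_j)·cross = 32.5·265.0000 = 8612.5000
edge 4: (15,40)→(4,30.5)  cross = 15·30.5 − 4·40 = 297.5000; (r_i+r_j)·cross = 19·297.5000 = 5652.5000
Σcross = 694.0000 → A = |Σcross|/2 = 347.0000 mm²
Σ(r_i+r_j)·cross = 21911.5000 → first moment M = |Σ|/6 = 3651.9167
R_c = M/A = 3651.9167/347.0000 = 10.5243 mm
θ = 107° = 1.867502 rad
V = θ·R_c·A = 1.867502·10.5243·347.0000 = 6819.963 mm³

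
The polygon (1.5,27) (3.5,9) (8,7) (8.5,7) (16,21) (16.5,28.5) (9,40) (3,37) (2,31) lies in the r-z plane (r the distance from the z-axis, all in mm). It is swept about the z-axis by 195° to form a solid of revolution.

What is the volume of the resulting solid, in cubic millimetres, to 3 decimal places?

Volume = 9725.476 mm³

Profile (r,z), 9 vertices: (1.5,27) (3.5,9) (8,7) (8.5,7) (16,21) (16.5,28.5) (9,40) (3,37) (2,31)
edge 0: (1.5,27)→(3.5,9)  cross = 1.5·9 − 3.5·27 = -81.0000; (r_i+r_j)·cross = 5·-81.0000 = -405.0000
edge 1: (3.5,9)→(8,7)  cross = 3.5·7 − 8·9 = -47.5000; (r_i+r_j)·cross = 11.5·-47.5000 = -546.2500
edge 2: (8,7)→(8.5,7)  cross = 8·7 − 8.5·7 = -3.5000; (r_i+r_j)·cross = 16.5·-3.5000 = -57.7500
edge 3: (8.5,7)→(16,21)  cross = 8.5·21 − 16·7 = 66.5000; (r_i+r_j)·cross = 24.5·66.5000 = 1629.2500
edge 4: (16,21)→(16.5,28.5)  cross = 16·28.5 − 16.5·21 = 109.5000; (r_i+r_j)·cross = 32.5·109.5000 = 3558.7500
edge 5: (16.5,28.5)→(9,40)  cross = 16.5·40 − 9·28.5 = 403.5000; (r_i+r_j)·cross = 25.5·403.5000 = 10289.2500
edge 6: (9,40)→(3,37)  cross = 9·37 − 3·40 = 213.0000; (r_i+r_j)·cross = 12·213.0000 = 2556.0000
edge 7: (3,37)→(2,31)  cross = 3·31 − 2·37 = 19.0000; (r_i+r_j)·cross = 5·19.0000 = 95.0000
edge 8: (2,31)→(1.5,27)  cross = 2·27 − 1.5·31 = 7.5000; (r_i+r_j)·cross = 3.5·7.5000 = 26.2500
Σcross = 687.0000 → A = |Σcross|/2 = 343.5000 mm²
Σ(r_i+r_j)·cross = 17145.5000 → first moment M = |Σ|/6 = 2857.5833
R_c = M/A = 2857.5833/343.5000 = 8.3190 mm
θ = 195° = 3.403392 rad
V = θ·R_c·A = 3.403392·8.3190·343.5000 = 9725.476 mm³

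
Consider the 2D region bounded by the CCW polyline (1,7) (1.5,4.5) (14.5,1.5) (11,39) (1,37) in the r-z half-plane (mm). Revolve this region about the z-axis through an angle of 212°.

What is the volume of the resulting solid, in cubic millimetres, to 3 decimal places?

Volume = 10688.658 mm³

Profile (r,z), 5 vertices: (1,7) (1.5,4.5) (14.5,1.5) (11,39) (1,37)
edge 0: (1,7)→(1.5,4.5)  cross = 1·4.5 − 1.5·7 = -6.0000; (r_i+r_j)·cross = 2.5·-6.0000 = -15.0000
edge 1: (1.5,4.5)→(14.5,1.5)  cross = 1.5·1.5 − 14.5·4.5 = -63.0000; (r_i+r_j)·cross = 16·-63.0000 = -1008.0000
edge 2: (14.5,1.5)→(11,39)  cross = 14.5·39 − 11·1.5 = 549.0000; (r_i+r_j)·cross = 25.5·549.0000 = 13999.5000
edge 3: (11,39)→(1,37)  cross = 11·37 − 1·39 = 368.0000; (r_i+r_j)·cross = 12·368.0000 = 4416.0000
edge 4: (1,37)→(1,7)  cross = 1·7 − 1·37 = -30.0000; (r_i+r_j)·cross = 2·-30.0000 = -60.0000
Σcross = 818.0000 → A = |Σcross|/2 = 409.0000 mm²
Σ(r_i+r_j)·cross = 17332.5000 → first moment M = |Σ|/6 = 2888.7500
R_c = M/A = 2888.7500/409.0000 = 7.0630 mm
θ = 212° = 3.700098 rad
V = θ·R_c·A = 3.700098·7.0630·409.0000 = 10688.658 mm³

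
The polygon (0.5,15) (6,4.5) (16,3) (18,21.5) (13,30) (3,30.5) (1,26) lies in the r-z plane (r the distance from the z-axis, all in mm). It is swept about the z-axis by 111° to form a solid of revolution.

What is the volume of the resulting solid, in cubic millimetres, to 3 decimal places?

Profile (r,z), 7 vertices: (0.5,15) (6,4.5) (16,3) (18,21.5) (13,30) (3,30.5) (1,26)
edge 0: (0.5,15)→(6,4.5)  cross = 0.5·4.5 − 6·15 = -87.7500; (r_i+r_j)·cross = 6.5·-87.7500 = -570.3750
edge 1: (6,4.5)→(16,3)  cross = 6·3 − 16·4.5 = -54.0000; (r_i+r_j)·cross = 22·-54.0000 = -1188.0000
edge 2: (16,3)→(18,21.5)  cross = 16·21.5 − 18·3 = 290.0000; (r_i+r_j)·cross = 34·290.0000 = 9860.0000
edge 3: (18,21.5)→(13,30)  cross = 18·30 − 13·21.5 = 260.5000; (r_i+r_j)·cross = 31·260.5000 = 8075.5000
edge 4: (13,30)→(3,30.5)  cross = 13·30.5 − 3·30 = 306.5000; (r_i+r_j)·cross = 16·306.5000 = 4904.0000
edge 5: (3,30.5)→(1,26)  cross = 3·26 − 1·30.5 = 47.5000; (r_i+r_j)·cross = 4·47.5000 = 190.0000
edge 6: (1,26)→(0.5,15)  cross = 1·15 − 0.5·26 = 2.0000; (r_i+r_j)·cross = 1.5·2.0000 = 3.0000
Σcross = 764.7500 → A = |Σcross|/2 = 382.3750 mm²
Σ(r_i+r_j)·cross = 21274.1250 → first moment M = |Σ|/6 = 3545.6875
R_c = M/A = 3545.6875/382.3750 = 9.2728 mm
θ = 111° = 1.937315 rad
V = θ·R_c·A = 1.937315·9.2728·382.3750 = 6869.115 mm³

Volume = 6869.115 mm³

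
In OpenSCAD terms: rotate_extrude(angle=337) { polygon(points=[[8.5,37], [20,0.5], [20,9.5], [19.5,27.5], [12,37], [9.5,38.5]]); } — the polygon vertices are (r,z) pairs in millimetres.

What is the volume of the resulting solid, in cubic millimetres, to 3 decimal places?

Profile (r,z), 6 vertices: (8.5,37) (20,0.5) (20,9.5) (19.5,27.5) (12,37) (9.5,38.5)
edge 0: (8.5,37)→(20,0.5)  cross = 8.5·0.5 − 20·37 = -735.7500; (r_i+r_j)·cross = 28.5·-735.7500 = -20968.8750
edge 1: (20,0.5)→(20,9.5)  cross = 20·9.5 − 20·0.5 = 180.0000; (r_i+r_j)·cross = 40·180.0000 = 7200.0000
edge 2: (20,9.5)→(19.5,27.5)  cross = 20·27.5 − 19.5·9.5 = 364.7500; (r_i+r_j)·cross = 39.5·364.7500 = 14407.6250
edge 3: (19.5,27.5)→(12,37)  cross = 19.5·37 − 12·27.5 = 391.5000; (r_i+r_j)·cross = 31.5·391.5000 = 12332.2500
edge 4: (12,37)→(9.5,38.5)  cross = 12·38.5 − 9.5·37 = 110.5000; (r_i+r_j)·cross = 21.5·110.5000 = 2375.7500
edge 5: (9.5,38.5)→(8.5,37)  cross = 9.5·37 − 8.5·38.5 = 24.2500; (r_i+r_j)·cross = 18·24.2500 = 436.5000
Σcross = 335.2500 → A = |Σcross|/2 = 167.6250 mm²
Σ(r_i+r_j)·cross = 15783.2500 → first moment M = |Σ|/6 = 2630.5417
R_c = M/A = 2630.5417/167.6250 = 15.6930 mm
θ = 337° = 5.881760 rad
V = θ·R_c·A = 5.881760·15.6930·167.6250 = 15472.214 mm³

Volume = 15472.214 mm³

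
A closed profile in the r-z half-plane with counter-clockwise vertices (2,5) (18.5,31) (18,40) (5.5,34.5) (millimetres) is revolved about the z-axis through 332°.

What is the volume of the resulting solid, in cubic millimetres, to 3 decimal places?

Volume = 14611.780 mm³

Profile (r,z), 4 vertices: (2,5) (18.5,31) (18,40) (5.5,34.5)
edge 0: (2,5)→(18.5,31)  cross = 2·31 − 18.5·5 = -30.5000; (r_i+r_j)·cross = 20.5·-30.5000 = -625.2500
edge 1: (18.5,31)→(18,40)  cross = 18.5·40 − 18·31 = 182.0000; (r_i+r_j)·cross = 36.5·182.0000 = 6643.0000
edge 2: (18,40)→(5.5,34.5)  cross = 18·34.5 − 5.5·40 = 401.0000; (r_i+r_j)·cross = 23.5·401.0000 = 9423.5000
edge 3: (5.5,34.5)→(2,5)  cross = 5.5·5 − 2·34.5 = -41.5000; (r_i+r_j)·cross = 7.5·-41.5000 = -311.2500
Σcross = 511.0000 → A = |Σcross|/2 = 255.5000 mm²
Σ(r_i+r_j)·cross = 15130.0000 → first moment M = |Σ|/6 = 2521.6667
R_c = M/A = 2521.6667/255.5000 = 9.8695 mm
θ = 332° = 5.794493 rad
V = θ·R_c·A = 5.794493·9.8695·255.5000 = 14611.780 mm³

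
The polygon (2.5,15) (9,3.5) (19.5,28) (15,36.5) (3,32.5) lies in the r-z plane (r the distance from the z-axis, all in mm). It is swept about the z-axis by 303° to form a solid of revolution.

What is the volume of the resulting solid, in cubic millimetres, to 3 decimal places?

Volume = 18028.858 mm³

Profile (r,z), 5 vertices: (2.5,15) (9,3.5) (19.5,28) (15,36.5) (3,32.5)
edge 0: (2.5,15)→(9,3.5)  cross = 2.5·3.5 − 9·15 = -126.2500; (r_i+r_j)·cross = 11.5·-126.2500 = -1451.8750
edge 1: (9,3.5)→(19.5,28)  cross = 9·28 − 19.5·3.5 = 183.7500; (r_i+r_j)·cross = 28.5·183.7500 = 5236.8750
edge 2: (19.5,28)→(15,36.5)  cross = 19.5·36.5 − 15·28 = 291.7500; (r_i+r_j)·cross = 34.5·291.7500 = 10065.3750
edge 3: (15,36.5)→(3,32.5)  cross = 15·32.5 − 3·36.5 = 378.0000; (r_i+r_j)·cross = 18·378.0000 = 6804.0000
edge 4: (3,32.5)→(2.5,15)  cross = 3·15 − 2.5·32.5 = -36.2500; (r_i+r_j)·cross = 5.5·-36.2500 = -199.3750
Σcross = 691.0000 → A = |Σcross|/2 = 345.5000 mm²
Σ(r_i+r_j)·cross = 20455.0000 → first moment M = |Σ|/6 = 3409.1667
R_c = M/A = 3409.1667/345.5000 = 9.8673 mm
θ = 303° = 5.288348 rad
V = θ·R_c·A = 5.288348·9.8673·345.5000 = 18028.858 mm³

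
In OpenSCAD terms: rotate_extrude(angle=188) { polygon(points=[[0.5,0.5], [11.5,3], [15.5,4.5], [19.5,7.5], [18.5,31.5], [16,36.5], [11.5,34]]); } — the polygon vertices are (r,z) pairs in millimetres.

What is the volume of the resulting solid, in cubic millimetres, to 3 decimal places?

Profile (r,z), 7 vertices: (0.5,0.5) (11.5,3) (15.5,4.5) (19.5,7.5) (18.5,31.5) (16,36.5) (11.5,34)
edge 0: (0.5,0.5)→(11.5,3)  cross = 0.5·3 − 11.5·0.5 = -4.2500; (r_i+r_j)·cross = 12·-4.2500 = -51.0000
edge 1: (11.5,3)→(15.5,4.5)  cross = 11.5·4.5 − 15.5·3 = 5.2500; (r_i+r_j)·cross = 27·5.2500 = 141.7500
edge 2: (15.5,4.5)→(19.5,7.5)  cross = 15.5·7.5 − 19.5·4.5 = 28.5000; (r_i+r_j)·cross = 35·28.5000 = 997.5000
edge 3: (19.5,7.5)→(18.5,31.5)  cross = 19.5·31.5 − 18.5·7.5 = 475.5000; (r_i+r_j)·cross = 38·475.5000 = 18069.0000
edge 4: (18.5,31.5)→(16,36.5)  cross = 18.5·36.5 − 16·31.5 = 171.2500; (r_i+r_j)·cross = 34.5·171.2500 = 5908.1250
edge 5: (16,36.5)→(11.5,34)  cross = 16·34 − 11.5·36.5 = 124.2500; (r_i+r_j)·cross = 27.5·124.2500 = 3416.8750
edge 6: (11.5,34)→(0.5,0.5)  cross = 11.5·0.5 − 0.5·34 = -11.2500; (r_i+r_j)·cross = 12·-11.2500 = -135.0000
Σcross = 789.2500 → A = |Σcross|/2 = 394.6250 mm²
Σ(r_i+r_j)·cross = 28347.2500 → first moment M = |Σ|/6 = 4724.5417
R_c = M/A = 4724.5417/394.6250 = 11.9722 mm
θ = 188° = 3.281219 rad
V = θ·R_c·A = 3.281219·11.9722·394.6250 = 15502.256 mm³

Volume = 15502.256 mm³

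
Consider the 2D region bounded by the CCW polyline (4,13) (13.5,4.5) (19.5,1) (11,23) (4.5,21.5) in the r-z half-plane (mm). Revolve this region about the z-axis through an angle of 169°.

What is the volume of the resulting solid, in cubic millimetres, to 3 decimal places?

Volume = 4898.805 mm³

Profile (r,z), 5 vertices: (4,13) (13.5,4.5) (19.5,1) (11,23) (4.5,21.5)
edge 0: (4,13)→(13.5,4.5)  cross = 4·4.5 − 13.5·13 = -157.5000; (r_i+r_j)·cross = 17.5·-157.5000 = -2756.2500
edge 1: (13.5,4.5)→(19.5,1)  cross = 13.5·1 − 19.5·4.5 = -74.2500; (r_i+r_j)·cross = 33·-74.2500 = -2450.2500
edge 2: (19.5,1)→(11,23)  cross = 19.5·23 − 11·1 = 437.5000; (r_i+r_j)·cross = 30.5·437.5000 = 13343.7500
edge 3: (11,23)→(4.5,21.5)  cross = 11·21.5 − 4.5·23 = 133.0000; (r_i+r_j)·cross = 15.5·133.0000 = 2061.5000
edge 4: (4.5,21.5)→(4,13)  cross = 4.5·13 − 4·21.5 = -27.5000; (r_i+r_j)·cross = 8.5·-27.5000 = -233.7500
Σcross = 311.2500 → A = |Σcross|/2 = 155.6250 mm²
Σ(r_i+r_j)·cross = 9965.0000 → first moment M = |Σ|/6 = 1660.8333
R_c = M/A = 1660.8333/155.6250 = 10.6720 mm
θ = 169° = 2.949606 rad
V = θ·R_c·A = 2.949606·10.6720·155.6250 = 4898.805 mm³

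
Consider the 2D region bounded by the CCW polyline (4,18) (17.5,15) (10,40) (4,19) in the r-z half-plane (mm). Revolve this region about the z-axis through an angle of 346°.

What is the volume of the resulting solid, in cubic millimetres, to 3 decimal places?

Volume = 10095.429 mm³

Profile (r,z), 4 vertices: (4,18) (17.5,15) (10,40) (4,19)
edge 0: (4,18)→(17.5,15)  cross = 4·15 − 17.5·18 = -255.0000; (r_i+r_j)·cross = 21.5·-255.0000 = -5482.5000
edge 1: (17.5,15)→(10,40)  cross = 17.5·40 − 10·15 = 550.0000; (r_i+r_j)·cross = 27.5·550.0000 = 15125.0000
edge 2: (10,40)→(4,19)  cross = 10·19 − 4·40 = 30.0000; (r_i+r_j)·cross = 14·30.0000 = 420.0000
edge 3: (4,19)→(4,18)  cross = 4·18 − 4·19 = -4.0000; (r_i+r_j)·cross = 8·-4.0000 = -32.0000
Σcross = 321.0000 → A = |Σcross|/2 = 160.5000 mm²
Σ(r_i+r_j)·cross = 10030.5000 → first moment M = |Σ|/6 = 1671.7500
R_c = M/A = 1671.7500/160.5000 = 10.4159 mm
θ = 346° = 6.038839 rad
V = θ·R_c·A = 6.038839·10.4159·160.5000 = 10095.429 mm³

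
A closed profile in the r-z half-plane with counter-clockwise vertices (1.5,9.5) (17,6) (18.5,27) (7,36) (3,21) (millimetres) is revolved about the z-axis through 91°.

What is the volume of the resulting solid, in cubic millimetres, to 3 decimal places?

Profile (r,z), 5 vertices: (1.5,9.5) (17,6) (18.5,27) (7,36) (3,21)
edge 0: (1.5,9.5)→(17,6)  cross = 1.5·6 − 17·9.5 = -152.5000; (r_i+r_j)·cross = 18.5·-152.5000 = -2821.2500
edge 1: (17,6)→(18.5,27)  cross = 17·27 − 18.5·6 = 348.0000; (r_i+r_j)·cross = 35.5·348.0000 = 12354.0000
edge 2: (18.5,27)→(7,36)  cross = 18.5·36 − 7·27 = 477.0000; (r_i+r_j)·cross = 25.5·477.0000 = 12163.5000
edge 3: (7,36)→(3,21)  cross = 7·21 − 3·36 = 39.0000; (r_i+r_j)·cross = 10·39.0000 = 390.0000
edge 4: (3,21)→(1.5,9.5)  cross = 3·9.5 − 1.5·21 = -3.0000; (r_i+r_j)·cross = 4.5·-3.0000 = -13.5000
Σcross = 708.5000 → A = |Σcross|/2 = 354.2500 mm²
Σ(r_i+r_j)·cross = 22072.7500 → first moment M = |Σ|/6 = 3678.7917
R_c = M/A = 3678.7917/354.2500 = 10.3847 mm
θ = 91° = 1.588250 rad
V = θ·R_c·A = 1.588250·10.3847·354.2500 = 5842.839 mm³

Volume = 5842.839 mm³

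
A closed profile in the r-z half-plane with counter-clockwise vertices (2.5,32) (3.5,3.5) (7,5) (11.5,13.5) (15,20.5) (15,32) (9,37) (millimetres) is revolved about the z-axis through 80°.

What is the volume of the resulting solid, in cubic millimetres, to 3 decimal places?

Volume = 3421.747 mm³

Profile (r,z), 7 vertices: (2.5,32) (3.5,3.5) (7,5) (11.5,13.5) (15,20.5) (15,32) (9,37)
edge 0: (2.5,32)→(3.5,3.5)  cross = 2.5·3.5 − 3.5·32 = -103.2500; (r_i+r_j)·cross = 6·-103.2500 = -619.5000
edge 1: (3.5,3.5)→(7,5)  cross = 3.5·5 − 7·3.5 = -7.0000; (r_i+r_j)·cross = 10.5·-7.0000 = -73.5000
edge 2: (7,5)→(11.5,13.5)  cross = 7·13.5 − 11.5·5 = 37.0000; (r_i+r_j)·cross = 18.5·37.0000 = 684.5000
edge 3: (11.5,13.5)→(15,20.5)  cross = 11.5·20.5 − 15·13.5 = 33.2500; (r_i+r_j)·cross = 26.5·33.2500 = 881.1250
edge 4: (15,20.5)→(15,32)  cross = 15·32 − 15·20.5 = 172.5000; (r_i+r_j)·cross = 30·172.5000 = 5175.0000
edge 5: (15,32)→(9,37)  cross = 15·37 − 9·32 = 267.0000; (r_i+r_j)·cross = 24·267.0000 = 6408.0000
edge 6: (9,37)→(2.5,32)  cross = 9·32 − 2.5·37 = 195.5000; (r_i+r_j)·cross = 11.5·195.5000 = 2248.2500
Σcross = 595.0000 → A = |Σcross|/2 = 297.5000 mm²
Σ(r_i+r_j)·cross = 14703.8750 → first moment M = |Σ|/6 = 2450.6458
R_c = M/A = 2450.6458/297.5000 = 8.2375 mm
θ = 80° = 1.396263 rad
V = θ·R_c·A = 1.396263·8.2375·297.5000 = 3421.747 mm³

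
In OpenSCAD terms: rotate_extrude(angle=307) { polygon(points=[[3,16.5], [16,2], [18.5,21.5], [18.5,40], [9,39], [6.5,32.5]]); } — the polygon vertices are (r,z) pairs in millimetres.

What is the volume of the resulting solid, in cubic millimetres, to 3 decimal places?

Volume = 25889.852 mm³

Profile (r,z), 6 vertices: (3,16.5) (16,2) (18.5,21.5) (18.5,40) (9,39) (6.5,32.5)
edge 0: (3,16.5)→(16,2)  cross = 3·2 − 16·16.5 = -258.0000; (r_i+r_j)·cross = 19·-258.0000 = -4902.0000
edge 1: (16,2)→(18.5,21.5)  cross = 16·21.5 − 18.5·2 = 307.0000; (r_i+r_j)·cross = 34.5·307.0000 = 10591.5000
edge 2: (18.5,21.5)→(18.5,40)  cross = 18.5·40 − 18.5·21.5 = 342.2500; (r_i+r_j)·cross = 37·342.2500 = 12663.2500
edge 3: (18.5,40)→(9,39)  cross = 18.5·39 − 9·40 = 361.5000; (r_i+r_j)·cross = 27.5·361.5000 = 9941.2500
edge 4: (9,39)→(6.5,32.5)  cross = 9·32.5 − 6.5·39 = 39.0000; (r_i+r_j)·cross = 15.5·39.0000 = 604.5000
edge 5: (6.5,32.5)→(3,16.5)  cross = 6.5·16.5 − 3·32.5 = 9.7500; (r_i+r_j)·cross = 9.5·9.7500 = 92.6250
Σcross = 801.5000 → A = |Σcross|/2 = 400.7500 mm²
Σ(r_i+r_j)·cross = 28991.1250 → first moment M = |Σ|/6 = 4831.8542
R_c = M/A = 4831.8542/400.7500 = 12.0570 mm
θ = 307° = 5.358161 rad
V = θ·R_c·A = 5.358161·12.0570·400.7500 = 25889.852 mm³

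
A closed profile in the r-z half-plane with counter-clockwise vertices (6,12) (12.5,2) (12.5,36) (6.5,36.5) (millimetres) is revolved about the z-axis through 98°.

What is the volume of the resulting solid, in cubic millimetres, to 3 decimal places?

Volume = 3002.433 mm³

Profile (r,z), 4 vertices: (6,12) (12.5,2) (12.5,36) (6.5,36.5)
edge 0: (6,12)→(12.5,2)  cross = 6·2 − 12.5·12 = -138.0000; (r_i+r_j)·cross = 18.5·-138.0000 = -2553.0000
edge 1: (12.5,2)→(12.5,36)  cross = 12.5·36 − 12.5·2 = 425.0000; (r_i+r_j)·cross = 25·425.0000 = 10625.0000
edge 2: (12.5,36)→(6.5,36.5)  cross = 12.5·36.5 − 6.5·36 = 222.2500; (r_i+r_j)·cross = 19·222.2500 = 4222.7500
edge 3: (6.5,36.5)→(6,12)  cross = 6.5·12 − 6·36.5 = -141.0000; (r_i+r_j)·cross = 12.5·-141.0000 = -1762.5000
Σcross = 368.2500 → A = |Σcross|/2 = 184.1250 mm²
Σ(r_i+r_j)·cross = 10532.2500 → first moment M = |Σ|/6 = 1755.3750
R_c = M/A = 1755.3750/184.1250 = 9.5336 mm
θ = 98° = 1.710423 rad
V = θ·R_c·A = 1.710423·9.5336·184.1250 = 3002.433 mm³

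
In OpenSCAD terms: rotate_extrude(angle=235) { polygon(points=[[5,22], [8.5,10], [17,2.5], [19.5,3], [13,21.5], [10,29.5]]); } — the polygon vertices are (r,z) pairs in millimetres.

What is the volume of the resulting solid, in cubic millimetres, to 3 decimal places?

Profile (r,z), 6 vertices: (5,22) (8.5,10) (17,2.5) (19.5,3) (13,21.5) (10,29.5)
edge 0: (5,22)→(8.5,10)  cross = 5·10 − 8.5·22 = -137.0000; (r_i+r_j)·cross = 13.5·-137.0000 = -1849.5000
edge 1: (8.5,10)→(17,2.5)  cross = 8.5·2.5 − 17·10 = -148.7500; (r_i+r_j)·cross = 25.5·-148.7500 = -3793.1250
edge 2: (17,2.5)→(19.5,3)  cross = 17·3 − 19.5·2.5 = 2.2500; (r_i+r_j)·cross = 36.5·2.2500 = 82.1250
edge 3: (19.5,3)→(13,21.5)  cross = 19.5·21.5 − 13·3 = 380.2500; (r_i+r_j)·cross = 32.5·380.2500 = 12358.1250
edge 4: (13,21.5)→(10,29.5)  cross = 13·29.5 − 10·21.5 = 168.5000; (r_i+r_j)·cross = 23·168.5000 = 3875.5000
edge 5: (10,29.5)→(5,22)  cross = 10·22 − 5·29.5 = 72.5000; (r_i+r_j)·cross = 15·72.5000 = 1087.5000
Σcross = 337.7500 → A = |Σcross|/2 = 168.8750 mm²
Σ(r_i+r_j)·cross = 11760.6250 → first moment M = |Σ|/6 = 1960.1042
R_c = M/A = 1960.1042/168.8750 = 11.6068 mm
θ = 235° = 4.101524 rad
V = θ·R_c·A = 4.101524·11.6068·168.8750 = 8039.414 mm³

Volume = 8039.414 mm³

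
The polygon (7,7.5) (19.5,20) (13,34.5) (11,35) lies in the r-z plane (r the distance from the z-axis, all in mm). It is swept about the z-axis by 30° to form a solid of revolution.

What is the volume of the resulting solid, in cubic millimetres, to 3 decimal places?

Profile (r,z), 4 vertices: (7,7.5) (19.5,20) (13,34.5) (11,35)
edge 0: (7,7.5)→(19.5,20)  cross = 7·20 − 19.5·7.5 = -6.2500; (r_i+r_j)·cross = 26.5·-6.2500 = -165.6250
edge 1: (19.5,20)→(13,34.5)  cross = 19.5·34.5 − 13·20 = 412.7500; (r_i+r_j)·cross = 32.5·412.7500 = 13414.3750
edge 2: (13,34.5)→(11,35)  cross = 13·35 − 11·34.5 = 75.5000; (r_i+r_j)·cross = 24·75.5000 = 1812.0000
edge 3: (11,35)→(7,7.5)  cross = 11·7.5 − 7·35 = -162.5000; (r_i+r_j)·cross = 18·-162.5000 = -2925.0000
Σcross = 319.5000 → A = |Σcross|/2 = 159.7500 mm²
Σ(r_i+r_j)·cross = 12135.7500 → first moment M = |Σ|/6 = 2022.6250
R_c = M/A = 2022.6250/159.7500 = 12.6612 mm
θ = 30° = 0.523599 rad
V = θ·R_c·A = 0.523599·12.6612·159.7500 = 1059.044 mm³

Volume = 1059.044 mm³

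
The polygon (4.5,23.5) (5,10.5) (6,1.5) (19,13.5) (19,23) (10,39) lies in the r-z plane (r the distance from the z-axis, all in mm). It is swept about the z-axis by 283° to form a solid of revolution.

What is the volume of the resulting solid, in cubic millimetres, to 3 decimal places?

Profile (r,z), 6 vertices: (4.5,23.5) (5,10.5) (6,1.5) (19,13.5) (19,23) (10,39)
edge 0: (4.5,23.5)→(5,10.5)  cross = 4.5·10.5 − 5·23.5 = -70.2500; (r_i+r_j)·cross = 9.5·-70.2500 = -667.3750
edge 1: (5,10.5)→(6,1.5)  cross = 5·1.5 − 6·10.5 = -55.5000; (r_i+r_j)·cross = 11·-55.5000 = -610.5000
edge 2: (6,1.5)→(19,13.5)  cross = 6·13.5 − 19·1.5 = 52.5000; (r_i+r_j)·cross = 25·52.5000 = 1312.5000
edge 3: (19,13.5)→(19,23)  cross = 19·23 − 19·13.5 = 180.5000; (r_i+r_j)·cross = 38·180.5000 = 6859.0000
edge 4: (19,23)→(10,39)  cross = 19·39 − 10·23 = 511.0000; (r_i+r_j)·cross = 29·511.0000 = 14819.0000
edge 5: (10,39)→(4.5,23.5)  cross = 10·23.5 − 4.5·39 = 59.5000; (r_i+r_j)·cross = 14.5·59.5000 = 862.7500
Σcross = 677.7500 → A = |Σcross|/2 = 338.8750 mm²
Σ(r_i+r_j)·cross = 22575.3750 → first moment M = |Σ|/6 = 3762.5625
R_c = M/A = 3762.5625/338.8750 = 11.1031 mm
θ = 283° = 4.939282 rad
V = θ·R_c·A = 4.939282·11.1031·338.8750 = 18584.356 mm³

Volume = 18584.356 mm³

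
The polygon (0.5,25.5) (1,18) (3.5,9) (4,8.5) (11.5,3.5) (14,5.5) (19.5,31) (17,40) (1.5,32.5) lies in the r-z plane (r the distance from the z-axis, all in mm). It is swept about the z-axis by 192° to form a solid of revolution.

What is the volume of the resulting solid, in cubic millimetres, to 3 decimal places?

Profile (r,z), 9 vertices: (0.5,25.5) (1,18) (3.5,9) (4,8.5) (11.5,3.5) (14,5.5) (19.5,31) (17,40) (1.5,32.5)
edge 0: (0.5,25.5)→(1,18)  cross = 0.5·18 − 1·25.5 = -16.5000; (r_i+r_j)·cross = 1.5·-16.5000 = -24.7500
edge 1: (1,18)→(3.5,9)  cross = 1·9 − 3.5·18 = -54.0000; (r_i+r_j)·cross = 4.5·-54.0000 = -243.0000
edge 2: (3.5,9)→(4,8.5)  cross = 3.5·8.5 − 4·9 = -6.2500; (r_i+r_j)·cross = 7.5·-6.2500 = -46.8750
edge 3: (4,8.5)→(11.5,3.5)  cross = 4·3.5 − 11.5·8.5 = -83.7500; (r_i+r_j)·cross = 15.5·-83.7500 = -1298.1250
edge 4: (11.5,3.5)→(14,5.5)  cross = 11.5·5.5 − 14·3.5 = 14.2500; (r_i+r_j)·cross = 25.5·14.2500 = 363.3750
edge 5: (14,5.5)→(19.5,31)  cross = 14·31 − 19.5·5.5 = 326.7500; (r_i+r_j)·cross = 33.5·326.7500 = 10946.1250
edge 6: (19.5,31)→(17,40)  cross = 19.5·40 − 17·31 = 253.0000; (r_i+r_j)·cross = 36.5·253.0000 = 9234.5000
edge 7: (17,40)→(1.5,32.5)  cross = 17·32.5 − 1.5·40 = 492.5000; (r_i+r_j)·cross = 18.5·492.5000 = 9111.2500
edge 8: (1.5,32.5)→(0.5,25.5)  cross = 1.5·25.5 − 0.5·32.5 = 22.0000; (r_i+r_j)·cross = 2·22.0000 = 44.0000
Σcross = 948.0000 → A = |Σcross|/2 = 474.0000 mm²
Σ(r_i+r_j)·cross = 28086.5000 → first moment M = |Σ|/6 = 4681.0833
R_c = M/A = 4681.0833/474.0000 = 9.8757 mm
θ = 192° = 3.351032 rad
V = θ·R_c·A = 3.351032·9.8757·474.0000 = 15686.461 mm³

Volume = 15686.461 mm³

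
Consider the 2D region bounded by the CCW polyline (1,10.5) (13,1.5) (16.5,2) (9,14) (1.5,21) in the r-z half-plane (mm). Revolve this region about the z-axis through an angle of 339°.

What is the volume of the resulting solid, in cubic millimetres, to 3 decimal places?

Profile (r,z), 5 vertices: (1,10.5) (13,1.5) (16.5,2) (9,14) (1.5,21)
edge 0: (1,10.5)→(13,1.5)  cross = 1·1.5 − 13·10.5 = -135.0000; (r_i+r_j)·cross = 14·-135.0000 = -1890.0000
edge 1: (13,1.5)→(16.5,2)  cross = 13·2 − 16.5·1.5 = 1.2500; (r_i+r_j)·cross = 29.5·1.2500 = 36.8750
edge 2: (16.5,2)→(9,14)  cross = 16.5·14 − 9·2 = 213.0000; (r_i+r_j)·cross = 25.5·213.0000 = 5431.5000
edge 3: (9,14)→(1.5,21)  cross = 9·21 − 1.5·14 = 168.0000; (r_i+r_j)·cross = 10.5·168.0000 = 1764.0000
edge 4: (1.5,21)→(1,10.5)  cross = 1.5·10.5 − 1·21 = -5.2500; (r_i+r_j)·cross = 2.5·-5.2500 = -13.1250
Σcross = 242.0000 → A = |Σcross|/2 = 121.0000 mm²
Σ(r_i+r_j)·cross = 5329.2500 → first moment M = |Σ|/6 = 888.2083
R_c = M/A = 888.2083/121.0000 = 7.3406 mm
θ = 339° = 5.916666 rad
V = θ·R_c·A = 5.916666·7.3406·121.0000 = 5255.232 mm³

Volume = 5255.232 mm³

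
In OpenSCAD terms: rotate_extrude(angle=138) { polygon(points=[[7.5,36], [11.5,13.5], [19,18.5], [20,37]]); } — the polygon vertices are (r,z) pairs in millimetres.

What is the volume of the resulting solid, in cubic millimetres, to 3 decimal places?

Profile (r,z), 4 vertices: (7.5,36) (11.5,13.5) (19,18.5) (20,37)
edge 0: (7.5,36)→(11.5,13.5)  cross = 7.5·13.5 − 11.5·36 = -312.7500; (r_i+r_j)·cross = 19·-312.7500 = -5942.2500
edge 1: (11.5,13.5)→(19,18.5)  cross = 11.5·18.5 − 19·13.5 = -43.7500; (r_i+r_j)·cross = 30.5·-43.7500 = -1334.3750
edge 2: (19,18.5)→(20,37)  cross = 19·37 − 20·18.5 = 333.0000; (r_i+r_j)·cross = 39·333.0000 = 12987.0000
edge 3: (20,37)→(7.5,36)  cross = 20·36 − 7.5·37 = 442.5000; (r_i+r_j)·cross = 27.5·442.5000 = 12168.7500
Σcross = 419.0000 → A = |Σcross|/2 = 209.5000 mm²
Σ(r_i+r_j)·cross = 17879.1250 → first moment M = |Σ|/6 = 2979.8542
R_c = M/A = 2979.8542/209.5000 = 14.2236 mm
θ = 138° = 2.408554 rad
V = θ·R_c·A = 2.408554·14.2236·209.5000 = 7177.141 mm³

Volume = 7177.141 mm³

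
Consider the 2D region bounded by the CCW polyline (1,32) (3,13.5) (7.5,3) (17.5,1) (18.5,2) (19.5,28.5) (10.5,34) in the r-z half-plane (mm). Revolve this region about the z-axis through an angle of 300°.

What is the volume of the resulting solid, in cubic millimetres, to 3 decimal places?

Profile (r,z), 7 vertices: (1,32) (3,13.5) (7.5,3) (17.5,1) (18.5,2) (19.5,28.5) (10.5,34)
edge 0: (1,32)→(3,13.5)  cross = 1·13.5 − 3·32 = -82.5000; (r_i+r_j)·cross = 4·-82.5000 = -330.0000
edge 1: (3,13.5)→(7.5,3)  cross = 3·3 − 7.5·13.5 = -92.2500; (r_i+r_j)·cross = 10.5·-92.2500 = -968.6250
edge 2: (7.5,3)→(17.5,1)  cross = 7.5·1 − 17.5·3 = -45.0000; (r_i+r_j)·cross = 25·-45.0000 = -1125.0000
edge 3: (17.5,1)→(18.5,2)  cross = 17.5·2 − 18.5·1 = 16.5000; (r_i+r_j)·cross = 36·16.5000 = 594.0000
edge 4: (18.5,2)→(19.5,28.5)  cross = 18.5·28.5 − 19.5·2 = 488.2500; (r_i+r_j)·cross = 38·488.2500 = 18553.5000
edge 5: (19.5,28.5)→(10.5,34)  cross = 19.5·34 − 10.5·28.5 = 363.7500; (r_i+r_j)·cross = 30·363.7500 = 10912.5000
edge 6: (10.5,34)→(1,32)  cross = 10.5·32 − 1·34 = 302.0000; (r_i+r_j)·cross = 11.5·302.0000 = 3473.0000
Σcross = 950.7500 → A = |Σcross|/2 = 475.3750 mm²
Σ(r_i+r_j)·cross = 31109.3750 → first moment M = |Σ|/6 = 5184.8958
R_c = M/A = 5184.8958/475.3750 = 10.9070 mm
θ = 300° = 5.235988 rad
V = θ·R_c·A = 5.235988·10.9070·475.3750 = 27148.051 mm³

Volume = 27148.051 mm³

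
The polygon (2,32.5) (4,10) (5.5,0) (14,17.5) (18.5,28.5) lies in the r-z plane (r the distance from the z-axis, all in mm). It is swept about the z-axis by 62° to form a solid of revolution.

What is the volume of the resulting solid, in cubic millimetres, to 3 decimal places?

Profile (r,z), 5 vertices: (2,32.5) (4,10) (5.5,0) (14,17.5) (18.5,28.5)
edge 0: (2,32.5)→(4,10)  cross = 2·10 − 4·32.5 = -110.0000; (r_i+r_j)·cross = 6·-110.0000 = -660.0000
edge 1: (4,10)→(5.5,0)  cross = 4·0 − 5.5·10 = -55.0000; (r_i+r_j)·cross = 9.5·-55.0000 = -522.5000
edge 2: (5.5,0)→(14,17.5)  cross = 5.5·17.5 − 14·0 = 96.2500; (r_i+r_j)·cross = 19.5·96.2500 = 1876.8750
edge 3: (14,17.5)→(18.5,28.5)  cross = 14·28.5 − 18.5·17.5 = 75.2500; (r_i+r_j)·cross = 32.5·75.2500 = 2445.6250
edge 4: (18.5,28.5)→(2,32.5)  cross = 18.5·32.5 − 2·28.5 = 544.2500; (r_i+r_j)·cross = 20.5·544.2500 = 11157.1250
Σcross = 550.7500 → A = |Σcross|/2 = 275.3750 mm²
Σ(r_i+r_j)·cross = 14297.1250 → first moment M = |Σ|/6 = 2382.8542
R_c = M/A = 2382.8542/275.3750 = 8.6531 mm
θ = 62° = 1.082104 rad
V = θ·R_c·A = 1.082104·8.6531·275.3750 = 2578.496 mm³

Volume = 2578.496 mm³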